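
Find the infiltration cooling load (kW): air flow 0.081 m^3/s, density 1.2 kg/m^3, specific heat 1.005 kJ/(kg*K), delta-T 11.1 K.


Q = V_dot * rho * cp * dT
Q = 0.081 * 1.2 * 1.005 * 11.1
Q = 1.084 kW

1.084


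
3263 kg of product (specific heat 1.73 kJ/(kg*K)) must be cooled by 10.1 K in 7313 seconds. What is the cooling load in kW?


Q = m * cp * dT / t
Q = 3263 * 1.73 * 10.1 / 7313
Q = 7.796 kW

7.796


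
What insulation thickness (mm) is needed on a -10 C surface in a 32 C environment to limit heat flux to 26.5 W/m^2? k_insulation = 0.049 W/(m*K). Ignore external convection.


dT = 32 - (-10) = 42 K
thickness = k * dT / q_max * 1000
thickness = 0.049 * 42 / 26.5 * 1000
thickness = 77.7 mm

77.7


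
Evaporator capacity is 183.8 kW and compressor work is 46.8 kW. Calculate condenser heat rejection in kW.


Q_cond = Q_evap + W
Q_cond = 183.8 + 46.8
Q_cond = 230.6 kW

230.6


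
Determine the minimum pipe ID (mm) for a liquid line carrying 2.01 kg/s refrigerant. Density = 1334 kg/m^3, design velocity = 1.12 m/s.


A = m_dot / (rho * v) = 2.01 / (1334 * 1.12) = 0.001345309488 m^2
d = sqrt(4*A/pi) * 1000
d = 41.4 mm

41.4


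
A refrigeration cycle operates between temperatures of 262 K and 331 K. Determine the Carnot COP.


dT = 331 - 262 = 69 K
COP_carnot = T_cold / dT = 262 / 69
COP_carnot = 3.797

3.797


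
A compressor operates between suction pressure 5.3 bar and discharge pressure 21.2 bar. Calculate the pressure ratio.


PR = P_high / P_low
PR = 21.2 / 5.3
PR = 4.0

4.0


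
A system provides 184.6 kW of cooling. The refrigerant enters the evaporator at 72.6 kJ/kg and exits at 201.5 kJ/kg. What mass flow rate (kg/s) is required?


dh = 201.5 - 72.6 = 128.9 kJ/kg
m_dot = Q / dh = 184.6 / 128.9 = 1.4321 kg/s

1.4321


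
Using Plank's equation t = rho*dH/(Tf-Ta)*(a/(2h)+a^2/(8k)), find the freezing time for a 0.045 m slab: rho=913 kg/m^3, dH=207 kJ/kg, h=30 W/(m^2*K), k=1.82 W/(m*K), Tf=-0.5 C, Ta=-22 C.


dT = -0.5 - (-22) = 21.5 K
term1 = a/(2h) = 0.045/(2*30) = 0.00075
term2 = a^2/(8k) = 0.045^2/(8*1.82) = 0.0001390796703
t = rho*dH*1000/dT * (term1 + term2)
t = 913*207*1000/21.5 * (0.00075 + 0.0001390796703)
t = 7815 s

7815


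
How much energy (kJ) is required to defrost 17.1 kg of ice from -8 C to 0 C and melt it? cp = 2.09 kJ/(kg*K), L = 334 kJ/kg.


Sensible heat = cp * dT = 2.09 * 8 = 16.72 kJ/kg
Total per kg = 16.72 + 334 = 350.72 kJ/kg
Q = m * total = 17.1 * 350.72
Q = 5997.3 kJ

5997.3


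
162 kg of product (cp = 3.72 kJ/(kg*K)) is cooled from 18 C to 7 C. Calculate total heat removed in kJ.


dT = 18 - (7) = 11 K
Q = m * cp * dT = 162 * 3.72 * 11
Q = 6629 kJ

6629


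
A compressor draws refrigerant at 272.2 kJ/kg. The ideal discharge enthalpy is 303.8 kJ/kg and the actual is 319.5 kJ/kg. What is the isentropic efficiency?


dh_ideal = 303.8 - 272.2 = 31.6 kJ/kg
dh_actual = 319.5 - 272.2 = 47.3 kJ/kg
eta_s = dh_ideal / dh_actual = 31.6 / 47.3
eta_s = 0.6681

0.6681


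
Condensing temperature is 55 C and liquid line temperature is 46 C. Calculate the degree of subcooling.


Subcooling = T_cond - T_liquid
Subcooling = 55 - 46
Subcooling = 9 K

9


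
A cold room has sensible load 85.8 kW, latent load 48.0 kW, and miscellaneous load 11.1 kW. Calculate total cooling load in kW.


Q_total = Q_s + Q_l + Q_misc
Q_total = 85.8 + 48.0 + 11.1
Q_total = 144.9 kW

144.9


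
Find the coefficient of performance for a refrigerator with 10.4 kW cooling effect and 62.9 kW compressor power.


COP = Q_evap / W
COP = 10.4 / 62.9
COP = 0.165

0.165


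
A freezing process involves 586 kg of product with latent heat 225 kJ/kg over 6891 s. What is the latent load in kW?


Q_lat = m * h_fg / t
Q_lat = 586 * 225 / 6891
Q_lat = 19.13 kW

19.13


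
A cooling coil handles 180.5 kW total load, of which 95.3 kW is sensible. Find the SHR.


SHR = Q_sensible / Q_total
SHR = 95.3 / 180.5
SHR = 0.528

0.528


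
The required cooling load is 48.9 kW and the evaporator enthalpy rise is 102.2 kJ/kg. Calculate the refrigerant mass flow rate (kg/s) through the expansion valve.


m_dot = Q / dh
m_dot = 48.9 / 102.2
m_dot = 0.4785 kg/s

0.4785


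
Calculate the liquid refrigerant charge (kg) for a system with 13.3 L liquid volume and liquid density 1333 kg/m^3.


Charge = V * rho / 1000
Charge = 13.3 * 1333 / 1000
Charge = 17.73 kg

17.73


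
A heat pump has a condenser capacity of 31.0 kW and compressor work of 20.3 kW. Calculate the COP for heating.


COP_hp = Q_cond / W
COP_hp = 31.0 / 20.3
COP_hp = 1.527

1.527


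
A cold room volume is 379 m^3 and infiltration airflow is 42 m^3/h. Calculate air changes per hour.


ACH = flow / volume
ACH = 42 / 379
ACH = 0.111

0.111


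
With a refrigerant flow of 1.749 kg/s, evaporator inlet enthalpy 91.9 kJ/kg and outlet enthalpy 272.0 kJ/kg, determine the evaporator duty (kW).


dh = 272.0 - 91.9 = 180.1 kJ/kg
Q_evap = m_dot * dh = 1.749 * 180.1
Q_evap = 314.99 kW

314.99


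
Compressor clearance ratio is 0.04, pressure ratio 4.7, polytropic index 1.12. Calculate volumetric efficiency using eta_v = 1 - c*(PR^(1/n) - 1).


PR^(1/n) = 4.7^(1/1.12) = 3.98187271
eta_v = 1 - 0.04 * (3.98187271 - 1)
eta_v = 0.8807

0.8807


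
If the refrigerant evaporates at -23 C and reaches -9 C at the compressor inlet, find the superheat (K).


Superheat = T_suction - T_evap
Superheat = -9 - (-23)
Superheat = 14 K

14


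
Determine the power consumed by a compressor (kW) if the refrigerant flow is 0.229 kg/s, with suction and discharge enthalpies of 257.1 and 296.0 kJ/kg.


dh = 296.0 - 257.1 = 38.9 kJ/kg
W = m_dot * dh = 0.229 * 38.9 = 8.91 kW

8.91


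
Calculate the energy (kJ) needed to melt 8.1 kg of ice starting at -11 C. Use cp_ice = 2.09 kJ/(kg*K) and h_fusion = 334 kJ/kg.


Sensible heat = cp * dT = 2.09 * 11 = 22.99 kJ/kg
Total per kg = 22.99 + 334 = 356.99 kJ/kg
Q = m * total = 8.1 * 356.99
Q = 2891.6 kJ

2891.6


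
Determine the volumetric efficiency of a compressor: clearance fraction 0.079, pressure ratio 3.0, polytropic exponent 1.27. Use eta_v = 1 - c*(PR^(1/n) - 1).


PR^(1/n) = 3.0^(1/1.27) = 2.37512257
eta_v = 1 - 0.079 * (2.37512257 - 1)
eta_v = 0.8914

0.8914


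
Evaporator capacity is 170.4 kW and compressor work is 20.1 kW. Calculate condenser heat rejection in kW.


Q_cond = Q_evap + W
Q_cond = 170.4 + 20.1
Q_cond = 190.5 kW

190.5


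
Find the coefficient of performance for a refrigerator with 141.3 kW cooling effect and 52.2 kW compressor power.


COP = Q_evap / W
COP = 141.3 / 52.2
COP = 2.707

2.707


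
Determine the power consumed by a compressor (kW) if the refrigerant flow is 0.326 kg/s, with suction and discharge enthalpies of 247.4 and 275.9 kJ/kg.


dh = 275.9 - 247.4 = 28.5 kJ/kg
W = m_dot * dh = 0.326 * 28.5 = 9.29 kW

9.29


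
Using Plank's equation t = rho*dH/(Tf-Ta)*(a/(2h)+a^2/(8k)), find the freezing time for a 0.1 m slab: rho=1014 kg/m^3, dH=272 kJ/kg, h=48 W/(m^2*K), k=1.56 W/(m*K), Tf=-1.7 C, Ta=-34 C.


dT = -1.7 - (-34) = 32.3 K
term1 = a/(2h) = 0.1/(2*48) = 0.001041666667
term2 = a^2/(8k) = 0.1^2/(8*1.56) = 0.0008012820513
t = rho*dH*1000/dT * (term1 + term2)
t = 1014*272*1000/32.3 * (0.001041666667 + 0.0008012820513)
t = 15737 s

15737


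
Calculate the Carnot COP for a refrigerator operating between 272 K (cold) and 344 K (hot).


dT = 344 - 272 = 72 K
COP_carnot = T_cold / dT = 272 / 72
COP_carnot = 3.778

3.778


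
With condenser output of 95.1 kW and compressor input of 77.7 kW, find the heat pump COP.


COP_hp = Q_cond / W
COP_hp = 95.1 / 77.7
COP_hp = 1.224

1.224


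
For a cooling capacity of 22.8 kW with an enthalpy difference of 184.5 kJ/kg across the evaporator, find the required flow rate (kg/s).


m_dot = Q / dh
m_dot = 22.8 / 184.5
m_dot = 0.1236 kg/s

0.1236


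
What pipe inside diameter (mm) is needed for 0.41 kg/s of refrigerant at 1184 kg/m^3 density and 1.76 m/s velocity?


A = m_dot / (rho * v) = 0.41 / (1184 * 1.76) = 0.0001967521499 m^2
d = sqrt(4*A/pi) * 1000
d = 15.8 mm

15.8


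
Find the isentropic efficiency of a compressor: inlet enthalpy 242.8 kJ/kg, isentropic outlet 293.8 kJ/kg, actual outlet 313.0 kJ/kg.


dh_ideal = 293.8 - 242.8 = 51.0 kJ/kg
dh_actual = 313.0 - 242.8 = 70.2 kJ/kg
eta_s = dh_ideal / dh_actual = 51.0 / 70.2
eta_s = 0.7265

0.7265


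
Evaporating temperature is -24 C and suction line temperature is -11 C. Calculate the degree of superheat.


Superheat = T_suction - T_evap
Superheat = -11 - (-24)
Superheat = 13 K

13


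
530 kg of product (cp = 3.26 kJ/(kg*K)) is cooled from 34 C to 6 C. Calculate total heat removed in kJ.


dT = 34 - (6) = 28 K
Q = m * cp * dT = 530 * 3.26 * 28
Q = 48378 kJ

48378


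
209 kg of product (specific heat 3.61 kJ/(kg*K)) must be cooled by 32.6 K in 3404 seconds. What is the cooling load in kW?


Q = m * cp * dT / t
Q = 209 * 3.61 * 32.6 / 3404
Q = 7.226 kW

7.226


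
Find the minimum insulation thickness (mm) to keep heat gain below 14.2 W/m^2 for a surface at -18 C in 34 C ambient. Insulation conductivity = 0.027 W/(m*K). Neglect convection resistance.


dT = 34 - (-18) = 52 K
thickness = k * dT / q_max * 1000
thickness = 0.027 * 52 / 14.2 * 1000
thickness = 98.9 mm

98.9


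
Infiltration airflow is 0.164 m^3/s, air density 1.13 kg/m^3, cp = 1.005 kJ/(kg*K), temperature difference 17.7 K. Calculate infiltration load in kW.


Q = V_dot * rho * cp * dT
Q = 0.164 * 1.13 * 1.005 * 17.7
Q = 3.297 kW

3.297


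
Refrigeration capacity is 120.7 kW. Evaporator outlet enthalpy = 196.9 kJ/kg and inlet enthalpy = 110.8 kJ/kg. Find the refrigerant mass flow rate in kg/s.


dh = 196.9 - 110.8 = 86.1 kJ/kg
m_dot = Q / dh = 120.7 / 86.1 = 1.4019 kg/s

1.4019


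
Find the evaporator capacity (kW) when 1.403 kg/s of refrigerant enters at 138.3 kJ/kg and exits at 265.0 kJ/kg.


dh = 265.0 - 138.3 = 126.7 kJ/kg
Q_evap = m_dot * dh = 1.403 * 126.7
Q_evap = 177.76 kW

177.76


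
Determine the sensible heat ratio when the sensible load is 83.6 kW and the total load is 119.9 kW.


SHR = Q_sensible / Q_total
SHR = 83.6 / 119.9
SHR = 0.697

0.697


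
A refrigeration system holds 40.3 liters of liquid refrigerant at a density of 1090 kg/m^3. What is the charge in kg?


Charge = V * rho / 1000
Charge = 40.3 * 1090 / 1000
Charge = 43.93 kg

43.93


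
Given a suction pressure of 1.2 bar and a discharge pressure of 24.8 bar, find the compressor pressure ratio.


PR = P_high / P_low
PR = 24.8 / 1.2
PR = 20.667

20.667


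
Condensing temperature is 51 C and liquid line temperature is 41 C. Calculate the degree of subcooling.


Subcooling = T_cond - T_liquid
Subcooling = 51 - 41
Subcooling = 10 K

10


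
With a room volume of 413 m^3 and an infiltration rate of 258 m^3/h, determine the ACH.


ACH = flow / volume
ACH = 258 / 413
ACH = 0.625

0.625


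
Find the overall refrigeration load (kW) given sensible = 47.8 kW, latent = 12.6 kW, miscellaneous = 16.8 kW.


Q_total = Q_s + Q_l + Q_misc
Q_total = 47.8 + 12.6 + 16.8
Q_total = 77.2 kW

77.2


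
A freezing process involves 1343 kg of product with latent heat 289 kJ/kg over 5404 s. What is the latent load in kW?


Q_lat = m * h_fg / t
Q_lat = 1343 * 289 / 5404
Q_lat = 71.82 kW

71.82


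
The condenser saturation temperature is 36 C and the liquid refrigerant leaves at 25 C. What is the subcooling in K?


Subcooling = T_cond - T_liquid
Subcooling = 36 - 25
Subcooling = 11 K

11


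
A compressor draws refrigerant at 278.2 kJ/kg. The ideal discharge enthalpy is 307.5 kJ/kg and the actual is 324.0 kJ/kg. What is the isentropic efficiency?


dh_ideal = 307.5 - 278.2 = 29.3 kJ/kg
dh_actual = 324.0 - 278.2 = 45.8 kJ/kg
eta_s = dh_ideal / dh_actual = 29.3 / 45.8
eta_s = 0.6397

0.6397


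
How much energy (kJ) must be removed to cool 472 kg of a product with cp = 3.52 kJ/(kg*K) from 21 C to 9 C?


dT = 21 - (9) = 12 K
Q = m * cp * dT = 472 * 3.52 * 12
Q = 19937 kJ

19937


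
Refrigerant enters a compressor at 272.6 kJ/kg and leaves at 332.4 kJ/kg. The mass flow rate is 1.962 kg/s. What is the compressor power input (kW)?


dh = 332.4 - 272.6 = 59.8 kJ/kg
W = m_dot * dh = 1.962 * 59.8 = 117.33 kW

117.33


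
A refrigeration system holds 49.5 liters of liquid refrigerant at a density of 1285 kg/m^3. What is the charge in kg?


Charge = V * rho / 1000
Charge = 49.5 * 1285 / 1000
Charge = 63.61 kg

63.61


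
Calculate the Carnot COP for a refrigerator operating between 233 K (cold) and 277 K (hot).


dT = 277 - 233 = 44 K
COP_carnot = T_cold / dT = 233 / 44
COP_carnot = 5.295

5.295


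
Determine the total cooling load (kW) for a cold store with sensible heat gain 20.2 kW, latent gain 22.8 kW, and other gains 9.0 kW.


Q_total = Q_s + Q_l + Q_misc
Q_total = 20.2 + 22.8 + 9.0
Q_total = 52.0 kW

52.0


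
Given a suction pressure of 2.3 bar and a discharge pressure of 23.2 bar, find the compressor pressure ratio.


PR = P_high / P_low
PR = 23.2 / 2.3
PR = 10.087

10.087


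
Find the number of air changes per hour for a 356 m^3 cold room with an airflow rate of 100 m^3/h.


ACH = flow / volume
ACH = 100 / 356
ACH = 0.281

0.281


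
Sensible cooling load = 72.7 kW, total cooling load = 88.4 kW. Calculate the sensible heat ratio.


SHR = Q_sensible / Q_total
SHR = 72.7 / 88.4
SHR = 0.822

0.822


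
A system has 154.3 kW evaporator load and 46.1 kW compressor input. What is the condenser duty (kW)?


Q_cond = Q_evap + W
Q_cond = 154.3 + 46.1
Q_cond = 200.4 kW

200.4


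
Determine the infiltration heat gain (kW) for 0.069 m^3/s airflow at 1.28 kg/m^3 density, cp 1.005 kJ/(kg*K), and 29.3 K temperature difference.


Q = V_dot * rho * cp * dT
Q = 0.069 * 1.28 * 1.005 * 29.3
Q = 2.601 kW

2.601


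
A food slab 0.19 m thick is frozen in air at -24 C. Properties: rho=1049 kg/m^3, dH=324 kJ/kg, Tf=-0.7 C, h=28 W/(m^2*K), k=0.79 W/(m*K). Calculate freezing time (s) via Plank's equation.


dT = -0.7 - (-24) = 23.3 K
term1 = a/(2h) = 0.19/(2*28) = 0.003392857143
term2 = a^2/(8k) = 0.19^2/(8*0.79) = 0.005712025316
t = rho*dH*1000/dT * (term1 + term2)
t = 1049*324*1000/23.3 * (0.003392857143 + 0.005712025316)
t = 132812 s

132812


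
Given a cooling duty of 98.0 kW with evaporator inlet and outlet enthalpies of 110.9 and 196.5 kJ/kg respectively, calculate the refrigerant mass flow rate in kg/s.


dh = 196.5 - 110.9 = 85.6 kJ/kg
m_dot = Q / dh = 98.0 / 85.6 = 1.1449 kg/s

1.1449


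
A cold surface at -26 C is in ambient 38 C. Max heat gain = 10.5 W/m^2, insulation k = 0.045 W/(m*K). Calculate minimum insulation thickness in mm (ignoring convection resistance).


dT = 38 - (-26) = 64 K
thickness = k * dT / q_max * 1000
thickness = 0.045 * 64 / 10.5 * 1000
thickness = 274.3 mm

274.3


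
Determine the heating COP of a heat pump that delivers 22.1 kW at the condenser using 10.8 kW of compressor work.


COP_hp = Q_cond / W
COP_hp = 22.1 / 10.8
COP_hp = 2.046

2.046


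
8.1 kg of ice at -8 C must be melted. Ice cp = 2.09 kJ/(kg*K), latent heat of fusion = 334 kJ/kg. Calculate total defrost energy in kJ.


Sensible heat = cp * dT = 2.09 * 8 = 16.72 kJ/kg
Total per kg = 16.72 + 334 = 350.72 kJ/kg
Q = m * total = 8.1 * 350.72
Q = 2840.8 kJ

2840.8


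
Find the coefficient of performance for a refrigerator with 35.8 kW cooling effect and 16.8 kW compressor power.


COP = Q_evap / W
COP = 35.8 / 16.8
COP = 2.131

2.131


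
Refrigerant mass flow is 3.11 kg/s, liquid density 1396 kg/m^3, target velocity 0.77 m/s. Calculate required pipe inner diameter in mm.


A = m_dot / (rho * v) = 3.11 / (1396 * 0.77) = 0.002893238567 m^2
d = sqrt(4*A/pi) * 1000
d = 60.7 mm

60.7


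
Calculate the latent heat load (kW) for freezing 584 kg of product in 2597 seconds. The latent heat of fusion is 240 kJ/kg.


Q_lat = m * h_fg / t
Q_lat = 584 * 240 / 2597
Q_lat = 53.97 kW

53.97


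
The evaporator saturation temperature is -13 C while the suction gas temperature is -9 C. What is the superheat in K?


Superheat = T_suction - T_evap
Superheat = -9 - (-13)
Superheat = 4 K

4


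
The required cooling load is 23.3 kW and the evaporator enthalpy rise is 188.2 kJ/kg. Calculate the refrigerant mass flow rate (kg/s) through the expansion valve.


m_dot = Q / dh
m_dot = 23.3 / 188.2
m_dot = 0.1238 kg/s

0.1238


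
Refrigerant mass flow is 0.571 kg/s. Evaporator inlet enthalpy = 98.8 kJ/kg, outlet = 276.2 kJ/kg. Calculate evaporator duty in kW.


dh = 276.2 - 98.8 = 177.4 kJ/kg
Q_evap = m_dot * dh = 0.571 * 177.4
Q_evap = 101.3 kW

101.3


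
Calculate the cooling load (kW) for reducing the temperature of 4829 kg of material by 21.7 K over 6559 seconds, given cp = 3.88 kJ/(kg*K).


Q = m * cp * dT / t
Q = 4829 * 3.88 * 21.7 / 6559
Q = 61.988 kW

61.988


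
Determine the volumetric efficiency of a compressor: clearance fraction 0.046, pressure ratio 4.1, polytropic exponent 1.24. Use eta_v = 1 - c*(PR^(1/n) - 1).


PR^(1/n) = 4.1^(1/1.24) = 3.12018633
eta_v = 1 - 0.046 * (3.12018633 - 1)
eta_v = 0.9025

0.9025


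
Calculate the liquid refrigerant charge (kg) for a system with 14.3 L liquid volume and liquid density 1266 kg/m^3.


Charge = V * rho / 1000
Charge = 14.3 * 1266 / 1000
Charge = 18.1 kg

18.1


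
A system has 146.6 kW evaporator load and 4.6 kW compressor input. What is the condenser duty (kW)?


Q_cond = Q_evap + W
Q_cond = 146.6 + 4.6
Q_cond = 151.2 kW

151.2


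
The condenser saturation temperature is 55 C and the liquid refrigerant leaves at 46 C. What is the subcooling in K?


Subcooling = T_cond - T_liquid
Subcooling = 55 - 46
Subcooling = 9 K

9


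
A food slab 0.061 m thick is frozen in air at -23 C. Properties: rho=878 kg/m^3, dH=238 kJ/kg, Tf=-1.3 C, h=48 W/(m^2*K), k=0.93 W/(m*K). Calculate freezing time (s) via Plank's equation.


dT = -1.3 - (-23) = 21.7 K
term1 = a/(2h) = 0.061/(2*48) = 0.0006354166667
term2 = a^2/(8k) = 0.061^2/(8*0.93) = 0.0005001344086
t = rho*dH*1000/dT * (term1 + term2)
t = 878*238*1000/21.7 * (0.0006354166667 + 0.0005001344086)
t = 10935 s

10935


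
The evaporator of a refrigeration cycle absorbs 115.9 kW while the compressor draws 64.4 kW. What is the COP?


COP = Q_evap / W
COP = 115.9 / 64.4
COP = 1.8

1.8


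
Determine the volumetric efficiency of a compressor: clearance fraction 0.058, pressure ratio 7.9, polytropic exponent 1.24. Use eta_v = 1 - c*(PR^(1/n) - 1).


PR^(1/n) = 7.9^(1/1.24) = 5.29532738
eta_v = 1 - 0.058 * (5.29532738 - 1)
eta_v = 0.7509

0.7509


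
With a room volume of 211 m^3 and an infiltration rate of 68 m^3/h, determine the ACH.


ACH = flow / volume
ACH = 68 / 211
ACH = 0.322

0.322


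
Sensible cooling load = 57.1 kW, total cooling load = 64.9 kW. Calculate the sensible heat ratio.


SHR = Q_sensible / Q_total
SHR = 57.1 / 64.9
SHR = 0.88

0.88


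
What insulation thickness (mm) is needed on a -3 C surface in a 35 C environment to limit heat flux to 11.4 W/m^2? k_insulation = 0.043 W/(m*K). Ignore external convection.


dT = 35 - (-3) = 38 K
thickness = k * dT / q_max * 1000
thickness = 0.043 * 38 / 11.4 * 1000
thickness = 143.3 mm

143.3


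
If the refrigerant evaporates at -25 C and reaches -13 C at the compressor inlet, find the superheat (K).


Superheat = T_suction - T_evap
Superheat = -13 - (-25)
Superheat = 12 K

12


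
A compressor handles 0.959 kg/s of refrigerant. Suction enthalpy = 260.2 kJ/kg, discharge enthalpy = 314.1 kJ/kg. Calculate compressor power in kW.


dh = 314.1 - 260.2 = 53.9 kJ/kg
W = m_dot * dh = 0.959 * 53.9 = 51.69 kW

51.69


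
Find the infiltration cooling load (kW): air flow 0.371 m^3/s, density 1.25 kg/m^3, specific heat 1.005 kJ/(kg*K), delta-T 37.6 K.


Q = V_dot * rho * cp * dT
Q = 0.371 * 1.25 * 1.005 * 37.6
Q = 17.524 kW

17.524


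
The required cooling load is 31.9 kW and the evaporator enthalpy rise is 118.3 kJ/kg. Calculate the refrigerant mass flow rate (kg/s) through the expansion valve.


m_dot = Q / dh
m_dot = 31.9 / 118.3
m_dot = 0.2697 kg/s

0.2697


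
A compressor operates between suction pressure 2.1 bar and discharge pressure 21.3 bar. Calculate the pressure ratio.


PR = P_high / P_low
PR = 21.3 / 2.1
PR = 10.143

10.143


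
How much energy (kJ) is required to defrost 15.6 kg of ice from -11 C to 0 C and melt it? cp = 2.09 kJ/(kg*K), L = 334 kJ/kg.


Sensible heat = cp * dT = 2.09 * 11 = 22.99 kJ/kg
Total per kg = 22.99 + 334 = 356.99 kJ/kg
Q = m * total = 15.6 * 356.99
Q = 5569.0 kJ

5569.0


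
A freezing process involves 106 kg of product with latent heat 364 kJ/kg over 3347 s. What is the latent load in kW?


Q_lat = m * h_fg / t
Q_lat = 106 * 364 / 3347
Q_lat = 11.53 kW

11.53


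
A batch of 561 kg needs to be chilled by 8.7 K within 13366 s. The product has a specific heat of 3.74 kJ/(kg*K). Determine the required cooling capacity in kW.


Q = m * cp * dT / t
Q = 561 * 3.74 * 8.7 / 13366
Q = 1.366 kW

1.366


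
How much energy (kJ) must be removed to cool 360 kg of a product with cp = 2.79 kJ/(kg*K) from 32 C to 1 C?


dT = 32 - (1) = 31 K
Q = m * cp * dT = 360 * 2.79 * 31
Q = 31136 kJ

31136


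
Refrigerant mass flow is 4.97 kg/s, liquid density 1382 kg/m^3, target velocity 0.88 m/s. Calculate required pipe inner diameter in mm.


A = m_dot / (rho * v) = 4.97 / (1382 * 0.88) = 0.004086633338 m^2
d = sqrt(4*A/pi) * 1000
d = 72.1 mm

72.1


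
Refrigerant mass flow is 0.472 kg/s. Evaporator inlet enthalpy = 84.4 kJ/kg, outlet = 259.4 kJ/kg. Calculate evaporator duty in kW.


dh = 259.4 - 84.4 = 175.0 kJ/kg
Q_evap = m_dot * dh = 0.472 * 175.0
Q_evap = 82.6 kW

82.6


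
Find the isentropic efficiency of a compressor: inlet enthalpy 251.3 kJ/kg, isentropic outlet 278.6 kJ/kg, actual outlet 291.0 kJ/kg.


dh_ideal = 278.6 - 251.3 = 27.3 kJ/kg
dh_actual = 291.0 - 251.3 = 39.7 kJ/kg
eta_s = dh_ideal / dh_actual = 27.3 / 39.7
eta_s = 0.6877

0.6877


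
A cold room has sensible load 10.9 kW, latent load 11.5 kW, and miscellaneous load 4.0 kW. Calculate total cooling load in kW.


Q_total = Q_s + Q_l + Q_misc
Q_total = 10.9 + 11.5 + 4.0
Q_total = 26.4 kW

26.4


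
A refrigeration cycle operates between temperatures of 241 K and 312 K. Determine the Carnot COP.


dT = 312 - 241 = 71 K
COP_carnot = T_cold / dT = 241 / 71
COP_carnot = 3.394

3.394


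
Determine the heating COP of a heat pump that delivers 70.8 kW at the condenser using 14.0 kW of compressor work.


COP_hp = Q_cond / W
COP_hp = 70.8 / 14.0
COP_hp = 5.057

5.057


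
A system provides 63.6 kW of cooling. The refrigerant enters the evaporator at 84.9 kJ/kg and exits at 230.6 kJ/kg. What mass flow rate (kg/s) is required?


dh = 230.6 - 84.9 = 145.7 kJ/kg
m_dot = Q / dh = 63.6 / 145.7 = 0.4365 kg/s

0.4365


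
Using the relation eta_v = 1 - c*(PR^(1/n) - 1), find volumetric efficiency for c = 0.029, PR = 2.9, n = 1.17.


PR^(1/n) = 2.9^(1/1.17) = 2.48434533
eta_v = 1 - 0.029 * (2.48434533 - 1)
eta_v = 0.957

0.957


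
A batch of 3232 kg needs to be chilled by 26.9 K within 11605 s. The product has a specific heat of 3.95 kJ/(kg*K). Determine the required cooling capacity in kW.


Q = m * cp * dT / t
Q = 3232 * 3.95 * 26.9 / 11605
Q = 29.592 kW

29.592


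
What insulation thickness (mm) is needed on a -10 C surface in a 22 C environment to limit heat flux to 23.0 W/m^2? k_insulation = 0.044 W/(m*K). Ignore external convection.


dT = 22 - (-10) = 32 K
thickness = k * dT / q_max * 1000
thickness = 0.044 * 32 / 23.0 * 1000
thickness = 61.2 mm

61.2


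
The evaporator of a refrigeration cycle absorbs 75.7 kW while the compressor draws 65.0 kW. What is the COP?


COP = Q_evap / W
COP = 75.7 / 65.0
COP = 1.165

1.165


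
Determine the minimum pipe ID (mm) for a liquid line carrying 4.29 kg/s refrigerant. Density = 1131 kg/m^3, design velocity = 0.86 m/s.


A = m_dot / (rho * v) = 4.29 / (1131 * 0.86) = 0.004410585405 m^2
d = sqrt(4*A/pi) * 1000
d = 74.9 mm

74.9


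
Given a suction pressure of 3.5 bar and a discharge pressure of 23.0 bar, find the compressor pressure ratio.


PR = P_high / P_low
PR = 23.0 / 3.5
PR = 6.571

6.571


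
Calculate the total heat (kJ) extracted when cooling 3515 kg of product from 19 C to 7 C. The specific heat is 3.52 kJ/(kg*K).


dT = 19 - (7) = 12 K
Q = m * cp * dT = 3515 * 3.52 * 12
Q = 148474 kJ

148474


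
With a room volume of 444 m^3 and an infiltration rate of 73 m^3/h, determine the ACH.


ACH = flow / volume
ACH = 73 / 444
ACH = 0.164

0.164


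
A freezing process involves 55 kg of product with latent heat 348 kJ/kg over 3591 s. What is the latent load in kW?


Q_lat = m * h_fg / t
Q_lat = 55 * 348 / 3591
Q_lat = 5.33 kW

5.33


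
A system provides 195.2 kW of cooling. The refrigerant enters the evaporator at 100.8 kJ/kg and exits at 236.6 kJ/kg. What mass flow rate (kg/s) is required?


dh = 236.6 - 100.8 = 135.8 kJ/kg
m_dot = Q / dh = 195.2 / 135.8 = 1.4374 kg/s

1.4374


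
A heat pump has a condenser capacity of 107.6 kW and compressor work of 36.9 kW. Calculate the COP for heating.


COP_hp = Q_cond / W
COP_hp = 107.6 / 36.9
COP_hp = 2.916

2.916


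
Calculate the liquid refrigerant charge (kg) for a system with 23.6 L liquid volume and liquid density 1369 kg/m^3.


Charge = V * rho / 1000
Charge = 23.6 * 1369 / 1000
Charge = 32.31 kg

32.31


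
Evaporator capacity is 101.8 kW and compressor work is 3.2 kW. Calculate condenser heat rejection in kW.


Q_cond = Q_evap + W
Q_cond = 101.8 + 3.2
Q_cond = 105.0 kW

105.0


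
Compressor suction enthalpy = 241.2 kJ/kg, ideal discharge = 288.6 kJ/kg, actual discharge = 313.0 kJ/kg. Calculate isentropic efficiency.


dh_ideal = 288.6 - 241.2 = 47.4 kJ/kg
dh_actual = 313.0 - 241.2 = 71.8 kJ/kg
eta_s = dh_ideal / dh_actual = 47.4 / 71.8
eta_s = 0.6602

0.6602


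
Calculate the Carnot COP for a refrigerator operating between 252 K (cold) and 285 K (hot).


dT = 285 - 252 = 33 K
COP_carnot = T_cold / dT = 252 / 33
COP_carnot = 7.636

7.636


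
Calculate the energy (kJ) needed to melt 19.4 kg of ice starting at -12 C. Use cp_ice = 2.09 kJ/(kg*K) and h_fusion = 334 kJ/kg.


Sensible heat = cp * dT = 2.09 * 12 = 25.08 kJ/kg
Total per kg = 25.08 + 334 = 359.08 kJ/kg
Q = m * total = 19.4 * 359.08
Q = 6966.2 kJ

6966.2


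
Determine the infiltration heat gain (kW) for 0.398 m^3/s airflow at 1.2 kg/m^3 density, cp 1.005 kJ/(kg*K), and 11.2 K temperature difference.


Q = V_dot * rho * cp * dT
Q = 0.398 * 1.2 * 1.005 * 11.2
Q = 5.376 kW

5.376


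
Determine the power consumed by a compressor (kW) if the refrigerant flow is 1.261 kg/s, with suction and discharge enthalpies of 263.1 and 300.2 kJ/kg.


dh = 300.2 - 263.1 = 37.1 kJ/kg
W = m_dot * dh = 1.261 * 37.1 = 46.78 kW

46.78


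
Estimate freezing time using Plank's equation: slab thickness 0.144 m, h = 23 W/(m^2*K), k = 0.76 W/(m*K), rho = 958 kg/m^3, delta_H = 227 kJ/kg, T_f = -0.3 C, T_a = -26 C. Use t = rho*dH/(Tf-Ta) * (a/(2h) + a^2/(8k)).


dT = -0.3 - (-26) = 25.7 K
term1 = a/(2h) = 0.144/(2*23) = 0.003130434783
term2 = a^2/(8k) = 0.144^2/(8*0.76) = 0.003410526316
t = rho*dH*1000/dT * (term1 + term2)
t = 958*227*1000/25.7 * (0.003130434783 + 0.003410526316)
t = 55348 s

55348


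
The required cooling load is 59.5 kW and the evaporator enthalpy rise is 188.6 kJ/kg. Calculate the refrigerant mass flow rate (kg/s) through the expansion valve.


m_dot = Q / dh
m_dot = 59.5 / 188.6
m_dot = 0.3155 kg/s

0.3155


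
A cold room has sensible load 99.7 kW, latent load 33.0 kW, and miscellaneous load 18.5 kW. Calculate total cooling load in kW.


Q_total = Q_s + Q_l + Q_misc
Q_total = 99.7 + 33.0 + 18.5
Q_total = 151.2 kW

151.2


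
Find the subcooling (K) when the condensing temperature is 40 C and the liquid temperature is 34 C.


Subcooling = T_cond - T_liquid
Subcooling = 40 - 34
Subcooling = 6 K

6


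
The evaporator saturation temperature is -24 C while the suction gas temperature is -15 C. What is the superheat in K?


Superheat = T_suction - T_evap
Superheat = -15 - (-24)
Superheat = 9 K

9


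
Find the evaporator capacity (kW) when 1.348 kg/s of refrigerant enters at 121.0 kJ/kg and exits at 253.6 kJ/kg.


dh = 253.6 - 121.0 = 132.6 kJ/kg
Q_evap = m_dot * dh = 1.348 * 132.6
Q_evap = 178.74 kW

178.74


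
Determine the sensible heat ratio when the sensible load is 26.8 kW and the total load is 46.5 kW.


SHR = Q_sensible / Q_total
SHR = 26.8 / 46.5
SHR = 0.576

0.576


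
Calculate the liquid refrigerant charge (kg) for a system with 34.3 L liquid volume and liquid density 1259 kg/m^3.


Charge = V * rho / 1000
Charge = 34.3 * 1259 / 1000
Charge = 43.18 kg

43.18


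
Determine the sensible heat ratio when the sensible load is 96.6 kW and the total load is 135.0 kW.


SHR = Q_sensible / Q_total
SHR = 96.6 / 135.0
SHR = 0.716

0.716


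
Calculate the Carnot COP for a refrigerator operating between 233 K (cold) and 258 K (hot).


dT = 258 - 233 = 25 K
COP_carnot = T_cold / dT = 233 / 25
COP_carnot = 9.32

9.32


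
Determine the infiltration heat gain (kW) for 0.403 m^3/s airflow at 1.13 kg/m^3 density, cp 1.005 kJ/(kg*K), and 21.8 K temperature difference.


Q = V_dot * rho * cp * dT
Q = 0.403 * 1.13 * 1.005 * 21.8
Q = 9.977 kW

9.977


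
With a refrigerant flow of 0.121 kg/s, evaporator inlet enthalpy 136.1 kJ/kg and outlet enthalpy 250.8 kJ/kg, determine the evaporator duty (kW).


dh = 250.8 - 136.1 = 114.7 kJ/kg
Q_evap = m_dot * dh = 0.121 * 114.7
Q_evap = 13.88 kW

13.88


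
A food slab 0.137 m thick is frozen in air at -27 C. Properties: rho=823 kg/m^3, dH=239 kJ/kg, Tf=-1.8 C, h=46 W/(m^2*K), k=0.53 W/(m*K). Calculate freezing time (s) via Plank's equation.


dT = -1.8 - (-27) = 25.2 K
term1 = a/(2h) = 0.137/(2*46) = 0.001489130435
term2 = a^2/(8k) = 0.137^2/(8*0.53) = 0.004426650943
t = rho*dH*1000/dT * (term1 + term2)
t = 823*239*1000/25.2 * (0.001489130435 + 0.004426650943)
t = 46175 s

46175


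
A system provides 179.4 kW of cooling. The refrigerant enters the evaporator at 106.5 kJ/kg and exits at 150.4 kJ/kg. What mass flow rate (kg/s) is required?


dh = 150.4 - 106.5 = 43.9 kJ/kg
m_dot = Q / dh = 179.4 / 43.9 = 4.0866 kg/s

4.0866


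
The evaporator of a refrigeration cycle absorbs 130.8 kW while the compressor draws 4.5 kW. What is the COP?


COP = Q_evap / W
COP = 130.8 / 4.5
COP = 29.067

29.067


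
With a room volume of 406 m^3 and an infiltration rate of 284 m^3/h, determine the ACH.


ACH = flow / volume
ACH = 284 / 406
ACH = 0.7

0.7


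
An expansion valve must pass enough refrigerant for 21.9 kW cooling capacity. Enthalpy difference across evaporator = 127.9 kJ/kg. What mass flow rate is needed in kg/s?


m_dot = Q / dh
m_dot = 21.9 / 127.9
m_dot = 0.1712 kg/s

0.1712


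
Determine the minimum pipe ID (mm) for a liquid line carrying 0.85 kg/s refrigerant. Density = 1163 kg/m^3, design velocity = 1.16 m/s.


A = m_dot / (rho * v) = 0.85 / (1163 * 1.16) = 0.0006300590032 m^2
d = sqrt(4*A/pi) * 1000
d = 28.3 mm

28.3


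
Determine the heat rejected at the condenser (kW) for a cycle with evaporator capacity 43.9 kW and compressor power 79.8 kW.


Q_cond = Q_evap + W
Q_cond = 43.9 + 79.8
Q_cond = 123.7 kW

123.7


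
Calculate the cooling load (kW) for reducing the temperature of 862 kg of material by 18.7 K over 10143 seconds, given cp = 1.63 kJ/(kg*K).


Q = m * cp * dT / t
Q = 862 * 1.63 * 18.7 / 10143
Q = 2.59 kW

2.59


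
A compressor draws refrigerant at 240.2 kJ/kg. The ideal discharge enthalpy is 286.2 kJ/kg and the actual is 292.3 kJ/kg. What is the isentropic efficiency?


dh_ideal = 286.2 - 240.2 = 46.0 kJ/kg
dh_actual = 292.3 - 240.2 = 52.1 kJ/kg
eta_s = dh_ideal / dh_actual = 46.0 / 52.1
eta_s = 0.8829

0.8829


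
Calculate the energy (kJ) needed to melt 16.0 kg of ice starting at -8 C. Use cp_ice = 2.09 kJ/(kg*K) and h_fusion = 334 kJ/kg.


Sensible heat = cp * dT = 2.09 * 8 = 16.72 kJ/kg
Total per kg = 16.72 + 334 = 350.72 kJ/kg
Q = m * total = 16.0 * 350.72
Q = 5611.5 kJ

5611.5


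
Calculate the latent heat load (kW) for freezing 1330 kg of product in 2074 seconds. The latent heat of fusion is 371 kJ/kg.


Q_lat = m * h_fg / t
Q_lat = 1330 * 371 / 2074
Q_lat = 237.91 kW

237.91


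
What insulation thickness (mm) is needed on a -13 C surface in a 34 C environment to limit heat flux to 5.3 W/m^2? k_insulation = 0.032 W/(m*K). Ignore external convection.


dT = 34 - (-13) = 47 K
thickness = k * dT / q_max * 1000
thickness = 0.032 * 47 / 5.3 * 1000
thickness = 283.8 mm

283.8


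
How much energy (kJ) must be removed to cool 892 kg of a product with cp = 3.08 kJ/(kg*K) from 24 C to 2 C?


dT = 24 - (2) = 22 K
Q = m * cp * dT = 892 * 3.08 * 22
Q = 60442 kJ

60442


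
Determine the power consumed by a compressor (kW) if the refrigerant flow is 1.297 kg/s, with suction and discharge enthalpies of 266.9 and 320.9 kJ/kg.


dh = 320.9 - 266.9 = 54.0 kJ/kg
W = m_dot * dh = 1.297 * 54.0 = 70.04 kW

70.04


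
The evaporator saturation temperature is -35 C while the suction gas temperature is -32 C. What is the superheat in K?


Superheat = T_suction - T_evap
Superheat = -32 - (-35)
Superheat = 3 K

3


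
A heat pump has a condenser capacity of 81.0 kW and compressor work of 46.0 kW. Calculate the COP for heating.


COP_hp = Q_cond / W
COP_hp = 81.0 / 46.0
COP_hp = 1.761

1.761


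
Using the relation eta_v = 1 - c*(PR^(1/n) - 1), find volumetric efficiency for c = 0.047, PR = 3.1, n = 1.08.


PR^(1/n) = 3.1^(1/1.08) = 2.85078544
eta_v = 1 - 0.047 * (2.85078544 - 1)
eta_v = 0.913

0.913


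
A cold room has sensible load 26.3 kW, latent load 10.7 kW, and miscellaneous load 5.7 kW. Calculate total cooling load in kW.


Q_total = Q_s + Q_l + Q_misc
Q_total = 26.3 + 10.7 + 5.7
Q_total = 42.7 kW

42.7


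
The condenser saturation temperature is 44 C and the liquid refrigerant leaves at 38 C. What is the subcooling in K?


Subcooling = T_cond - T_liquid
Subcooling = 44 - 38
Subcooling = 6 K

6


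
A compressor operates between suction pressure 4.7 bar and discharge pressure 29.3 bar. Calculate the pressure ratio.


PR = P_high / P_low
PR = 29.3 / 4.7
PR = 6.234

6.234


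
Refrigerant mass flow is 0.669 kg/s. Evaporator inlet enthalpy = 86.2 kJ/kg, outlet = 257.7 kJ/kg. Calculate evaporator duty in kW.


dh = 257.7 - 86.2 = 171.5 kJ/kg
Q_evap = m_dot * dh = 0.669 * 171.5
Q_evap = 114.73 kW

114.73


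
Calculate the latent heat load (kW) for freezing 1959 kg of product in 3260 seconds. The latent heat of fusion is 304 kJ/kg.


Q_lat = m * h_fg / t
Q_lat = 1959 * 304 / 3260
Q_lat = 182.68 kW

182.68


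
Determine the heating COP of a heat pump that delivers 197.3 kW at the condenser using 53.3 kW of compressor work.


COP_hp = Q_cond / W
COP_hp = 197.3 / 53.3
COP_hp = 3.702

3.702


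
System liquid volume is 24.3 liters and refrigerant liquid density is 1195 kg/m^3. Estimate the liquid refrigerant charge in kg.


Charge = V * rho / 1000
Charge = 24.3 * 1195 / 1000
Charge = 29.04 kg

29.04


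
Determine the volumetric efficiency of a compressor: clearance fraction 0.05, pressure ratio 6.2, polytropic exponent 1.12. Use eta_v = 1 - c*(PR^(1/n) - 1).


PR^(1/n) = 6.2^(1/1.12) = 5.09908886
eta_v = 1 - 0.05 * (5.09908886 - 1)
eta_v = 0.795

0.795


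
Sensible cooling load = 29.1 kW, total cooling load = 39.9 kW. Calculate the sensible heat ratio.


SHR = Q_sensible / Q_total
SHR = 29.1 / 39.9
SHR = 0.729

0.729


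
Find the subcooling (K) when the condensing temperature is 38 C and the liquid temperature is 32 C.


Subcooling = T_cond - T_liquid
Subcooling = 38 - 32
Subcooling = 6 K

6


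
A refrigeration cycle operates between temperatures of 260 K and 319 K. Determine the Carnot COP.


dT = 319 - 260 = 59 K
COP_carnot = T_cold / dT = 260 / 59
COP_carnot = 4.407

4.407


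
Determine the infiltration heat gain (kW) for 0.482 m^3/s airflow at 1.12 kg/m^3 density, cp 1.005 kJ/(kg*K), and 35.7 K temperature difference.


Q = V_dot * rho * cp * dT
Q = 0.482 * 1.12 * 1.005 * 35.7
Q = 19.369 kW

19.369


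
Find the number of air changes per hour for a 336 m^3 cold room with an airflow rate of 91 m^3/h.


ACH = flow / volume
ACH = 91 / 336
ACH = 0.271

0.271


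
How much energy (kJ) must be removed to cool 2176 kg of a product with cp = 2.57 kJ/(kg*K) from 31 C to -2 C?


dT = 31 - (-2) = 33 K
Q = m * cp * dT = 2176 * 2.57 * 33
Q = 184547 kJ

184547


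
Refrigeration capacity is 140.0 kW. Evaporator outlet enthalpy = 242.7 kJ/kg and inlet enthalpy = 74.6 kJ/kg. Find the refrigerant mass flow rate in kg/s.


dh = 242.7 - 74.6 = 168.1 kJ/kg
m_dot = Q / dh = 140.0 / 168.1 = 0.8328 kg/s

0.8328


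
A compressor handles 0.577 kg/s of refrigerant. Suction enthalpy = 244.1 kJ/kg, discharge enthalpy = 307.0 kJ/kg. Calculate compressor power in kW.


dh = 307.0 - 244.1 = 62.9 kJ/kg
W = m_dot * dh = 0.577 * 62.9 = 36.29 kW

36.29


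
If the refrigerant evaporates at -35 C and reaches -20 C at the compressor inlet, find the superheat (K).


Superheat = T_suction - T_evap
Superheat = -20 - (-35)
Superheat = 15 K

15


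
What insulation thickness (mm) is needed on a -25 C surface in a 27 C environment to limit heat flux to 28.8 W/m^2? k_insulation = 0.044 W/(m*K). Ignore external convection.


dT = 27 - (-25) = 52 K
thickness = k * dT / q_max * 1000
thickness = 0.044 * 52 / 28.8 * 1000
thickness = 79.4 mm

79.4


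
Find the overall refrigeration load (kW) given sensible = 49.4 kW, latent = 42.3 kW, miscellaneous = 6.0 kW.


Q_total = Q_s + Q_l + Q_misc
Q_total = 49.4 + 42.3 + 6.0
Q_total = 97.7 kW

97.7


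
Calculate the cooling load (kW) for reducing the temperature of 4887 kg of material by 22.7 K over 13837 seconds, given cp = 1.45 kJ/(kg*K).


Q = m * cp * dT / t
Q = 4887 * 1.45 * 22.7 / 13837
Q = 11.625 kW

11.625


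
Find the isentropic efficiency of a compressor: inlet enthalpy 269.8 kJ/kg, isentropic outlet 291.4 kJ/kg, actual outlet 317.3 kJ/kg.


dh_ideal = 291.4 - 269.8 = 21.6 kJ/kg
dh_actual = 317.3 - 269.8 = 47.5 kJ/kg
eta_s = dh_ideal / dh_actual = 21.6 / 47.5
eta_s = 0.4547

0.4547


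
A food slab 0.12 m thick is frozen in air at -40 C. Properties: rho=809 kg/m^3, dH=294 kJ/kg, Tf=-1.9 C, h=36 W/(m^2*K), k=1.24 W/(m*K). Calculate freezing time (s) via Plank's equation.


dT = -1.9 - (-40) = 38.1 K
term1 = a/(2h) = 0.12/(2*36) = 0.001666666667
term2 = a^2/(8k) = 0.12^2/(8*1.24) = 0.001451612903
t = rho*dH*1000/dT * (term1 + term2)
t = 809*294*1000/38.1 * (0.001666666667 + 0.001451612903)
t = 19466 s

19466


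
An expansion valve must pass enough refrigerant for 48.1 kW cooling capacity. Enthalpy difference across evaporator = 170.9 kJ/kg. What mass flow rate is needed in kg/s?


m_dot = Q / dh
m_dot = 48.1 / 170.9
m_dot = 0.2815 kg/s

0.2815


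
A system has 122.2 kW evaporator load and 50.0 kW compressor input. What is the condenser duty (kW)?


Q_cond = Q_evap + W
Q_cond = 122.2 + 50.0
Q_cond = 172.2 kW

172.2


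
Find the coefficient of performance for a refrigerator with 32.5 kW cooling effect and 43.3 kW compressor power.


COP = Q_evap / W
COP = 32.5 / 43.3
COP = 0.751

0.751


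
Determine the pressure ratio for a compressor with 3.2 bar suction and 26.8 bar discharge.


PR = P_high / P_low
PR = 26.8 / 3.2
PR = 8.375

8.375


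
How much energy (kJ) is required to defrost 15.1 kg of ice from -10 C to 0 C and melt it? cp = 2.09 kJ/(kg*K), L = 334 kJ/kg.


Sensible heat = cp * dT = 2.09 * 10 = 20.9 kJ/kg
Total per kg = 20.9 + 334 = 354.9 kJ/kg
Q = m * total = 15.1 * 354.9
Q = 5359.0 kJ

5359.0
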